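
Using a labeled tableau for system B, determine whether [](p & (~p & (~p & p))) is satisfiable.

1. [](p & (~p & (~p & p))), w0
2. p & (~p & (~p & p)), w0
3. p, w0
4. ~p & (~p & p), w0
5. ~p, w0
6. ~p & p, w0
Accessibility: w0Rw0
Branch closes: p and ~p both at w0.
Every branch closes; the branch above is one of them.

No, unsatisfiable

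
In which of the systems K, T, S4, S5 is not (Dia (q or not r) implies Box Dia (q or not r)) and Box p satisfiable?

K, T, S4

S5-tableau for the formula:
1. not (Dia (q or not r) implies Box Dia (q or not r)) and Box p, u
2. not (Dia (q or not r) implies Box Dia (q or not r)), u
3. Box p, u
4. Dia (q or not r), u
5. not Box Dia (q or not r), u
6. p, u
7. q or not r, v
8. p, v
9. not r, v
10. not Dia (q or not r), w
11. p, w
12. not (q or not r), u
13. not q, u
14. r, u
15. not (q or not r), v
16. not q, v
17. r, v
Accessibility: uRu, uRv, uRw, vRu, vRv, vRw, wRu, wRv, wRw
Branch closes: r and not r both at v.
Every branch closes (one shown): unsatisfiable in S5.
S4-tableau for the formula:
1. not (Dia (q or not r) implies Box Dia (q or not r)) and Box p, u
2. not (Dia (q or not r) implies Box Dia (q or not r)), u
3. Box p, u
4. Dia (q or not r), u
5. not Box Dia (q or not r), u
6. p, u
7. q or not r, v
8. p, v
9. not r, v
10. not Dia (q or not r), w
11. p, w
12. not (q or not r), w
13. not q, w
14. r, w
Accessibility: uRu, uRv, uRw, vRv, wRw
Complete open branch: satisfiable in S4, hence also in K, T (this S4-model is also a K-model and a T-model).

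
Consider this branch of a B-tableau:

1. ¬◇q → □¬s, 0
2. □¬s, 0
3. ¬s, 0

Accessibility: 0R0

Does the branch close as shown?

No atom appears with both signs at the same world.

Open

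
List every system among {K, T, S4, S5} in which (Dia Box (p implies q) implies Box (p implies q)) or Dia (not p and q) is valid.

S4-tableau for the negation not ((Dia Box (p implies q) implies Box (p implies q)) or Dia (not p and q)):
1. not ((Dia Box (p implies q) implies Box (p implies q)) or Dia (not p and q)), 0
2. not (Dia Box (p implies q) implies Box (p implies q)), 0   [neg-or-rule on 1]
3. not Dia (not p and q), 0   [neg-or-rule on 1]
4. Dia Box (p implies q), 0   [neg-implies-rule on 2]
5. not Box (p implies q), 0   [neg-implies-rule on 2]
6. not (not p and q), 0   [neg-Dia-rule on 3 via 0R0]
7. not q, 0   [neg-and-rule on 6 (branches; this branch)]
8. Box (p implies q), 1   [Dia-rule on 4: fresh world 1, 0R1]
9. not (not p and q), 1   [neg-Dia-rule on 3 via 0R1]
10. p implies q, 1   [Box-rule on 8 via 1R1]
11. not q, 1   [neg-and-rule on 9 (branches; this branch)]
12. not p, 1   [implies-rule on 10 (branches; this branch)]
13. not (p implies q), 2   [neg-Box-rule on 5: fresh world 2, 0R2]
14. p, 2   [neg-implies-rule on 13]
15. not q, 2   [neg-implies-rule on 13]
16. not (not p and q), 2   [neg-Dia-rule on 3 via 0R2]
Accessibility: 0R0, 0R1, 0R2, 1R1, 2R2
Complete open branch: countermodel on an S4-frame, so not valid in S4, nor in K, T (the same frame is also a K-frame and a T-frame).
S5-tableau for the negation not ((Dia Box (p implies q) implies Box (p implies q)) or Dia (not p and q)):
1. not ((Dia Box (p implies q) implies Box (p implies q)) or Dia (not p and q)), 0
2. not (Dia Box (p implies q) implies Box (p implies q)), 0   [neg-or-rule on 1]
3. not Dia (not p and q), 0   [neg-or-rule on 1]
4. Dia Box (p implies q), 0   [neg-implies-rule on 2]
5. not Box (p implies q), 0   [neg-implies-rule on 2]
6. not (not p and q), 0   [neg-Dia-rule on 3 via 0R0]
7. not q, 0   [neg-and-rule on 6 (branches; this branch)]
8. Box (p implies q), 1   [Dia-rule on 4: fresh world 1, 0R1]
9. not (not p and q), 1   [neg-Dia-rule on 3 via 0R1]
10. p implies q, 0   [Box-rule on 8 via 1R0]
11. p implies q, 1   [Box-rule on 8 via 1R1]
12. not q, 1   [neg-and-rule on 9 (branches; this branch)]
13. not p, 0   [implies-rule on 10 (branches; this branch)]
14. not p, 1   [implies-rule on 11 (branches; this branch)]
15. not (p implies q), 2   [neg-Box-rule on 5: fresh world 2, 0R2]
16. p, 2   [neg-implies-rule on 15]
17. not q, 2   [neg-implies-rule on 15]
18. not (not p and q), 2   [neg-Dia-rule on 3 via 0R2]
19. p implies q, 2   [Box-rule on 8 via 1R2]
20. q, 2   [implies-rule on 19 (branches; this branch)]
Accessibility: 0R0, 0R1, 0R2, 1R0, 1R1, 1R2, 2R0, 2R1, 2R2
Branch closes: q and not q both at 2.
Every branch closes (one shown): valid in S5.

S5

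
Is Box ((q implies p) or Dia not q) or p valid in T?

Tableau for the negation not (Box ((q implies p) or Dia not q) or p):
1. not (Box ((q implies p) or Dia not q) or p), w0
2. not Box ((q implies p) or Dia not q), w0   [neg-or-rule on 1]
3. not p, w0   [neg-or-rule on 1]
4. not ((q implies p) or Dia not q), w1   [neg-Box-rule on 2: fresh world w1, w0Rw1]
5. not (q implies p), w1   [neg-or-rule on 4]
6. not Dia not q, w1   [neg-or-rule on 4]
7. q, w1   [neg-implies-rule on 5]
8. not p, w1   [neg-implies-rule on 5]
Accessibility: w0Rw0, w0Rw1, w1Rw1
The negation has an open branch (countermodel exists).

Not valid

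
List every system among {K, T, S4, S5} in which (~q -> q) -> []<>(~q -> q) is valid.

S5

S5-tableau for the negation ~((~q -> q) -> []<>(~q -> q)):
1. ~((~q -> q) -> []<>(~q -> q)), u
2. ~q -> q, u
3. ~[]<>(~q -> q), u
4. q, u
5. ~<>(~q -> q), v
6. ~(~q -> q), u
7. ~q, u
Accessibility: uRu, uRv, vRu, vRv
Branch closes: q and ~q both at u.
Every branch closes (one shown): valid in S5.
S4-tableau for the negation ~((~q -> q) -> []<>(~q -> q)):
1. ~((~q -> q) -> []<>(~q -> q)), u
2. ~q -> q, u
3. ~[]<>(~q -> q), u
4. q, u
5. ~<>(~q -> q), v
6. ~(~q -> q), v
7. ~q, v
Accessibility: uRu, uRv, vRv
Complete open branch: countermodel on an S4-frame, so not valid in S4, nor in K, T (the same frame is also a K-frame and a T-frame).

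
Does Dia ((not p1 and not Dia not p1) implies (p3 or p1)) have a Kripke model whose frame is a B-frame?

1. Dia ((not p1 and not Dia not p1) implies (p3 or p1)), 0
2. (not p1 and not Dia not p1) implies (p3 or p1), 1
3. p3 or p1, 1
4. p1, 1
Accessibility: 0R0, 0R1, 1R0, 1R1

Satisfiable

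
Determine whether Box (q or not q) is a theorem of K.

Yes, valid

Tableau for the negation not Box (q or not q):
1. not Box (q or not q), 0
2. not (q or not q), 1
3. not q, 1
4. q, 1
Accessibility: 0R1
Branch closes: q and not q both at 1.
Every branch of the negation's tableau closes; the branch above is one of them.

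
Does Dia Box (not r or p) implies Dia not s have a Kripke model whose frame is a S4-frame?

1. Dia Box (not r or p) implies Dia not s, u
2. Dia not s, u
3. not s, v
Accessibility: uRu, uRv, vRv

Satisfiable (open branch found)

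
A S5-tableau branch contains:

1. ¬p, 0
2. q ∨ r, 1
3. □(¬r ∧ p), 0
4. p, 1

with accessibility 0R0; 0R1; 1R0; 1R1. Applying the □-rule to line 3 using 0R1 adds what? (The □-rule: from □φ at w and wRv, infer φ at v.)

¬r ∧ p, 1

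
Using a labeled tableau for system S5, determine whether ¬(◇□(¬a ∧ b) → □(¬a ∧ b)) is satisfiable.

1. ¬(◇□(¬a ∧ b) → □(¬a ∧ b)), w0
2. ◇□(¬a ∧ b), w0
3. ¬□(¬a ∧ b), w0
4. □(¬a ∧ b), w1
5. ¬a ∧ b, w0
6. ¬a, w0
7. b, w0
8. ¬a ∧ b, w1
9. ¬a, w1
10. b, w1
11. ¬(¬a ∧ b), w2
12. ¬a ∧ b, w2
13. ¬a, w2
14. b, w2
15. ¬b, w2
Accessibility: w0Rw0, w0Rw1, w0Rw2, w1Rw0, w1Rw1, w1Rw2, w2Rw0, w2Rw1, w2Rw2
Branch closes: b and ¬b both at w2.
(One branch shown.) All branches close.

Unsatisfiable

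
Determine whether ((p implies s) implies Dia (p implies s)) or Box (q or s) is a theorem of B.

Tableau for the negation not (((p implies s) implies Dia (p implies s)) or Box (q or s)):
1. not (((p implies s) implies Dia (p implies s)) or Box (q or s)), w0
2. not ((p implies s) implies Dia (p implies s)), w0
3. not Box (q or s), w0
4. p implies s, w0
5. not Dia (p implies s), w0
6. not (p implies s), w0
7. p, w0
8. not s, w0
9. s, w0
Accessibility: w0Rw0
Branch closes: s and not s both at w0.
All branches of the negation close; one closing branch shown above.

Valid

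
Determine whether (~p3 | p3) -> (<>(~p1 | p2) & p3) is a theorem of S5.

Not valid

Tableau for the negation ~((~p3 | p3) -> (<>(~p1 | p2) & p3)):
1. ~((~p3 | p3) -> (<>(~p1 | p2) & p3)), w0
2. ~p3 | p3, w0
3. ~(<>(~p1 | p2) & p3), w0
4. p3, w0
5. ~<>(~p1 | p2), w0
6. ~(~p1 | p2), w0
7. p1, w0
8. ~p2, w0
Accessibility: w0Rw0
The negation has an open branch (countermodel exists).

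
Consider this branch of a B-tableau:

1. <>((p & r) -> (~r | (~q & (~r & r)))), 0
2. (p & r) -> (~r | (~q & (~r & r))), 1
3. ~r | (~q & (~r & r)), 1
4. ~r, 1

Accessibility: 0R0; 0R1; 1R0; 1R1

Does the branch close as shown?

No, open

No atom appears with both signs at the same world.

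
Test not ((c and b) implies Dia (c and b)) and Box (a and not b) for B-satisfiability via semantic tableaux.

Unsatisfiable (every branch closes)

1. not ((c and b) implies Dia (c and b)) and Box (a and not b), u
2. not ((c and b) implies Dia (c and b)), u
3. Box (a and not b), u
4. c and b, u
5. not Dia (c and b), u
6. c, u
7. b, u
8. a and not b, u
9. a, u
10. not b, u
Accessibility: uRu
Branch closes: b and not b both at u.
(One branch shown.) All branches close.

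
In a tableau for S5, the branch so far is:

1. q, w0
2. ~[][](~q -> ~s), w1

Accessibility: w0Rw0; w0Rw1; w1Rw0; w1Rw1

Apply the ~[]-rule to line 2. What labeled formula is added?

a fresh world w2 with w1Rw2, and ~[](~q -> ~s) at w2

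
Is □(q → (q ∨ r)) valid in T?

Valid

Tableau for the negation ¬□(q → (q ∨ r)):
1. ¬□(q → (q ∨ r)), 0
2. ¬(q → (q ∨ r)), 1
3. q, 1
4. ¬(q ∨ r), 1
5. ¬q, 1
6. ¬r, 1
Accessibility: 0R0, 0R1, 1R1
Branch closes: q and ¬q both at 1.
Every branch of the negation's tableau closes; the branch above is one of them.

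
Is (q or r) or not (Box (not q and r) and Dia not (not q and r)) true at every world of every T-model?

Valid in T

Tableau for the negation not ((q or r) or not (Box (not q and r) and Dia not (not q and r))):
1. not ((q or r) or not (Box (not q and r) and Dia not (not q and r))), u
2. not (q or r), u   [neg-or-rule on 1]
3. Box (not q and r) and Dia not (not q and r), u   [neg-or-rule on 1]
4. not q, u   [neg-or-rule on 2]
5. not r, u   [neg-or-rule on 2]
6. Box (not q and r), u   [and-rule on 3]
7. Dia not (not q and r), u   [and-rule on 3]
8. not q and r, u   [Box-rule on 6 via uRu]
9. r, u   [and-rule on 8]
Accessibility: uRu
Branch closes: r and not r both at u.
All branches of the negation close; one closing branch shown above.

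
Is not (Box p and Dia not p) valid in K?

Tableau for the negation Box p and Dia not p:
1. Box p and Dia not p, u
2. Box p, u   [and-rule on 1]
3. Dia not p, u   [and-rule on 1]
4. not p, v   [Dia-rule on 3: fresh world v, uRv]
5. p, v   [Box-rule on 2 via uRv]
Accessibility: uRv
Branch closes: p and not p both at v.
Every branch of the negation's tableau closes; the branch above is one of them.

Yes, valid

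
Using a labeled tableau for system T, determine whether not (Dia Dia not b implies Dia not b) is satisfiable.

1. not (Dia Dia not b implies Dia not b), w0
2. Dia Dia not b, w0
3. not Dia not b, w0
4. b, w0
5. Dia not b, w1
6. b, w1
7. not b, w2
Accessibility: w0Rw0, w0Rw1, w1Rw1, w1Rw2, w2Rw2

Satisfiable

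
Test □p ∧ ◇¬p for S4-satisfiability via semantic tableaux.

1. □p ∧ ◇¬p, 0
2. □p, 0
3. ◇¬p, 0
4. p, 0
5. ¬p, 1
6. p, 1
Accessibility: 0R0, 0R1, 1R1
Branch closes: p and ¬p both at 1.
All branches of the tableau close; one closing branch shown above.

Unsatisfiable (every branch closes)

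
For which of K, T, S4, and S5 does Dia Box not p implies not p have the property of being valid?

S4-tableau for the negation not (Dia Box not p implies not p):
1. not (Dia Box not p implies not p), u
2. Dia Box not p, u   [neg-implies-rule on 1]
3. p, u   [neg-implies-rule on 1]
4. Box not p, v   [Dia-rule on 2: fresh world v, uRv]
5. not p, v   [Box-rule on 4 via vRv]
Accessibility: uRu, uRv, vRv
Complete open branch: countermodel on an S4-frame, so not valid in S4, nor in K, T (the same frame is also a K-frame and a T-frame).
S5-tableau for the negation not (Dia Box not p implies not p):
1. not (Dia Box not p implies not p), u
2. Dia Box not p, u   [neg-implies-rule on 1]
3. p, u   [neg-implies-rule on 1]
4. Box not p, v   [Dia-rule on 2: fresh world v, uRv]
5. not p, u   [Box-rule on 4 via vRu]
Accessibility: uRu, uRv, vRu, vRv
Branch closes: p and not p both at u.
Every branch closes (one shown): valid in S5.

S5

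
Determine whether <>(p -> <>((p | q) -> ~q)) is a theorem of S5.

No, not valid

Tableau for the negation ~<>(p -> <>((p | q) -> ~q)):
1. ~<>(p -> <>((p | q) -> ~q)), u
2. ~(p -> <>((p | q) -> ~q)), u
3. p, u
4. ~<>((p | q) -> ~q), u
5. ~((p | q) -> ~q), u
6. p | q, u
7. q, u
Accessibility: uRu
The negation has an open branch (countermodel exists).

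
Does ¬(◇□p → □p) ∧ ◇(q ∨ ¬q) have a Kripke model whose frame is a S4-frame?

Satisfiable (open branch found)

1. ¬(◇□p → □p) ∧ ◇(q ∨ ¬q), u
2. ¬(◇□p → □p), u   [∧-rule on 1]
3. ◇(q ∨ ¬q), u   [∧-rule on 1]
4. ◇□p, u   [¬→-rule on 2]
5. ¬□p, u   [¬→-rule on 2]
6. q ∨ ¬q, v   [◇-rule on 3: fresh world v, uRv]
7. ¬q, v   [∨-rule on 6 (branches; this branch)]
8. □p, w   [◇-rule on 4: fresh world w, uRw]
9. p, w   [□-rule on 8 via wRw]
10. ¬p, x   [¬□-rule on 5: fresh world x, uRx]
Accessibility: uRu, uRv, uRw, uRx, vRv, wRw, xRx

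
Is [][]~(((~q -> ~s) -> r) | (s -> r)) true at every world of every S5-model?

Tableau for the negation ~[][]~(((~q -> ~s) -> r) | (s -> r)):
1. ~[][]~(((~q -> ~s) -> r) | (s -> r)), 0
2. ~[]~(((~q -> ~s) -> r) | (s -> r)), 1
3. ((~q -> ~s) -> r) | (s -> r), 2
4. s -> r, 2
5. r, 2
Accessibility: 0R0, 0R1, 0R2, 1R0, 1R1, 1R2, 2R0, 2R1, 2R2
The negation has an open branch (countermodel exists).

Invalid (countermodel exists)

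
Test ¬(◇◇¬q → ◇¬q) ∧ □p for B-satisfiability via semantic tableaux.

Satisfiable

1. ¬(◇◇¬q → ◇¬q) ∧ □p, w0
2. ¬(◇◇¬q → ◇¬q), w0   [∧-rule on 1]
3. □p, w0   [∧-rule on 1]
4. ◇◇¬q, w0   [¬→-rule on 2]
5. ¬◇¬q, w0   [¬→-rule on 2]
6. p, w0   [□-rule on 3 via w0Rw0]
7. q, w0   [¬◇-rule on 5 via w0Rw0]
8. ◇¬q, w1   [◇-rule on 4: fresh world w1, w0Rw1]
9. p, w1   [□-rule on 3 via w0Rw1]
10. q, w1   [¬◇-rule on 5 via w0Rw1]
11. ¬q, w2   [◇-rule on 8: fresh world w2, w1Rw2]
Accessibility: w0Rw0, w0Rw1, w1Rw0, w1Rw1, w1Rw2, w2Rw1, w2Rw2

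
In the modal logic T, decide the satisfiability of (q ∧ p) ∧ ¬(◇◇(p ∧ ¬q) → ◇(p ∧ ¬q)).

Satisfiable (open branch found)

1. (q ∧ p) ∧ ¬(◇◇(p ∧ ¬q) → ◇(p ∧ ¬q)), u
2. q ∧ p, u   [∧-rule on 1]
3. ¬(◇◇(p ∧ ¬q) → ◇(p ∧ ¬q)), u   [∧-rule on 1]
4. q, u   [∧-rule on 2]
5. p, u   [∧-rule on 2]
6. ◇◇(p ∧ ¬q), u   [¬→-rule on 3]
7. ¬◇(p ∧ ¬q), u   [¬→-rule on 3]
8. ¬(p ∧ ¬q), u   [¬◇-rule on 7 via uRu]
9. ◇(p ∧ ¬q), v   [◇-rule on 6: fresh world v, uRv]
10. ¬(p ∧ ¬q), v   [¬◇-rule on 7 via uRv]
11. q, v   [¬∧-rule on 10 (branches; this branch)]
12. p ∧ ¬q, w   [◇-rule on 9: fresh world w, vRw]
13. p, w   [∧-rule on 12]
14. ¬q, w   [∧-rule on 12]
Accessibility: uRu, uRv, vRv, vRw, wRw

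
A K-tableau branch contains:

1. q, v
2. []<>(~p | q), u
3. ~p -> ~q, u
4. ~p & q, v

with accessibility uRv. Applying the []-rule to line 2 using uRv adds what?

<>(~p | q), v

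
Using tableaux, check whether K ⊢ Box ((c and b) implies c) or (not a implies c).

Yes, valid

Tableau for the negation not (Box ((c and b) implies c) or (not a implies c)):
1. not (Box ((c and b) implies c) or (not a implies c)), 0
2. not Box ((c and b) implies c), 0   [neg-or-rule on 1]
3. not (not a implies c), 0   [neg-or-rule on 1]
4. not a, 0   [neg-implies-rule on 3]
5. not c, 0   [neg-implies-rule on 3]
6. not ((c and b) implies c), 1   [neg-Box-rule on 2: fresh world 1, 0R1]
7. c and b, 1   [neg-implies-rule on 6]
8. not c, 1   [neg-implies-rule on 6]
9. c, 1   [and-rule on 7]
10. b, 1   [and-rule on 7]
Accessibility: 0R1
Branch closes: c and not c both at 1.
All branches of the negation close; one closing branch shown above.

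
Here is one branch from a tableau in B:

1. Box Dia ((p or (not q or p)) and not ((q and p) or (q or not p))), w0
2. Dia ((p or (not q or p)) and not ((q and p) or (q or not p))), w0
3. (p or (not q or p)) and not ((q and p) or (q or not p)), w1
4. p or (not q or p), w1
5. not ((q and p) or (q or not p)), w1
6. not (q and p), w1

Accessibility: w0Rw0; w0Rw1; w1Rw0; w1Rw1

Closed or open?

No world carries both an atom and its negation.

Not closed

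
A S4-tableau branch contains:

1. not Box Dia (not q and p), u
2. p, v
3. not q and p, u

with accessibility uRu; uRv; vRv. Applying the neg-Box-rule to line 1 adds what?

a fresh world w with uRw, and not Dia (not q and p) at w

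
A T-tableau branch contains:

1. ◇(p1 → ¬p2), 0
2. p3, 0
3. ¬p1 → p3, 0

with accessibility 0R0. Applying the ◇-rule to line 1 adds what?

a fresh world 1 with 0R1, and p1 → ¬p2 at 1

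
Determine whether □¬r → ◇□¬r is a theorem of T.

Tableau for the negation ¬(□¬r → ◇□¬r):
1. ¬(□¬r → ◇□¬r), 0
2. □¬r, 0
3. ¬◇□¬r, 0
4. ¬r, 0
5. ¬□¬r, 0
6. r, 1
7. ¬r, 1
Accessibility: 0R0, 0R1, 1R1
Branch closes: r and ¬r both at 1.
Every branch of the negation's tableau closes; the branch above is one of them.

Valid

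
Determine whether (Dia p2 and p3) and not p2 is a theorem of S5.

Invalid (countermodel exists)

Tableau for the negation not ((Dia p2 and p3) and not p2):
1. not ((Dia p2 and p3) and not p2), w0
2. p2, w0
Accessibility: w0Rw0
The negation has an open branch (countermodel exists).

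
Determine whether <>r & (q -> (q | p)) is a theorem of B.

Tableau for the negation ~(<>r & (q -> (q | p))):
1. ~(<>r & (q -> (q | p))), u
2. ~<>r, u
3. ~r, u
Accessibility: uRu
The negation has an open branch (countermodel exists).

No, not valid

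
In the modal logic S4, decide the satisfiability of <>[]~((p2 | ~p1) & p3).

1. <>[]~((p2 | ~p1) & p3), 0
2. []~((p2 | ~p1) & p3), 1   [<>-rule on 1: fresh world 1, 0R1]
3. ~((p2 | ~p1) & p3), 1   [[]-rule on 2 via 1R1]
4. ~p3, 1   [~&-rule on 3 (branches; this branch)]
Accessibility: 0R0, 0R1, 1R1

Satisfiable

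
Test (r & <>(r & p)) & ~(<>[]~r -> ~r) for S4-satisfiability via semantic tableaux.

Yes, satisfiable

1. (r & <>(r & p)) & ~(<>[]~r -> ~r), 0
2. r & <>(r & p), 0
3. ~(<>[]~r -> ~r), 0
4. r, 0
5. <>(r & p), 0
6. <>[]~r, 0
7. r & p, 1
8. r, 1
9. p, 1
10. []~r, 2
11. ~r, 2
Accessibility: 0R0, 0R1, 0R2, 1R1, 2R2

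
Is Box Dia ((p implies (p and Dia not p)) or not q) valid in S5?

Tableau for the negation not Box Dia ((p implies (p and Dia not p)) or not q):
1. not Box Dia ((p implies (p and Dia not p)) or not q), u
2. not Dia ((p implies (p and Dia not p)) or not q), v
3. not ((p implies (p and Dia not p)) or not q), u
4. not (p implies (p and Dia not p)), u
5. q, u
6. p, u
7. not (p and Dia not p), u
8. not ((p implies (p and Dia not p)) or not q), v
9. not (p implies (p and Dia not p)), v
10. q, v
11. p, v
12. not (p and Dia not p), v
13. not Dia not p, u
14. not Dia not p, v
Accessibility: uRu, uRv, vRu, vRv
The negation has an open branch (countermodel exists).

Invalid (countermodel exists)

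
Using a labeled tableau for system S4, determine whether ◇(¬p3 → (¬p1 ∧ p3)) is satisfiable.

1. ◇(¬p3 → (¬p1 ∧ p3)), w0
2. ¬p3 → (¬p1 ∧ p3), w1
3. ¬p1 ∧ p3, w1
4. ¬p1, w1
5. p3, w1
Accessibility: w0Rw0, w0Rw1, w1Rw1

Yes, satisfiable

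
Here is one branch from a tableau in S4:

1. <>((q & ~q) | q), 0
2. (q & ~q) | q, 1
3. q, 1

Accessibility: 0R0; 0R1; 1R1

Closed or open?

No atom appears with both signs at the same world.

Not closed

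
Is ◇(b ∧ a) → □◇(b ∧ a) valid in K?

Tableau for the negation ¬(◇(b ∧ a) → □◇(b ∧ a)):
1. ¬(◇(b ∧ a) → □◇(b ∧ a)), w0
2. ◇(b ∧ a), w0   [¬→-rule on 1]
3. ¬□◇(b ∧ a), w0   [¬→-rule on 1]
4. b ∧ a, w1   [◇-rule on 2: fresh world w1, w0Rw1]
5. b, w1   [∧-rule on 4]
6. a, w1   [∧-rule on 4]
7. ¬◇(b ∧ a), w2   [¬□-rule on 3: fresh world w2, w0Rw2]
Accessibility: w0Rw1, w0Rw2
The negation has an open branch (countermodel exists).

Invalid (countermodel exists)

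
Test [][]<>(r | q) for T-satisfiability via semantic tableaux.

1. [][]<>(r | q), w0
2. []<>(r | q), w0
3. <>(r | q), w0
4. r | q, w1
5. []<>(r | q), w1
6. <>(r | q), w1
7. q, w1
8. r | q, w2
9. <>(r | q), w2
10. q, w2
11. r | q, w3
12. q, w3
Accessibility: w0Rw0, w0Rw1, w1Rw1, w1Rw2, w2Rw2, w2Rw3, w3Rw3

Yes, satisfiable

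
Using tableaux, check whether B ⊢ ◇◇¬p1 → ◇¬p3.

Invalid (countermodel exists)

Tableau for the negation ¬(◇◇¬p1 → ◇¬p3):
1. ¬(◇◇¬p1 → ◇¬p3), w0
2. ◇◇¬p1, w0   [¬→-rule on 1]
3. ¬◇¬p3, w0   [¬→-rule on 1]
4. p3, w0   [¬◇-rule on 3 via w0Rw0]
5. ◇¬p1, w1   [◇-rule on 2: fresh world w1, w0Rw1]
6. p3, w1   [¬◇-rule on 3 via w0Rw1]
7. ¬p1, w2   [◇-rule on 5: fresh world w2, w1Rw2]
Accessibility: w0Rw0, w0Rw1, w1Rw0, w1Rw1, w1Rw2, w2Rw1, w2Rw2
The negation has an open branch (countermodel exists).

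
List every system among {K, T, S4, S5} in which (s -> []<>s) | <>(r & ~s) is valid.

S5

S4-tableau for the negation ~((s -> []<>s) | <>(r & ~s)):
1. ~((s -> []<>s) | <>(r & ~s)), 0
2. ~(s -> []<>s), 0
3. ~<>(r & ~s), 0
4. s, 0
5. ~[]<>s, 0
6. ~(r & ~s), 0
7. ~<>s, 1
8. ~(r & ~s), 1
9. ~s, 1
10. ~r, 1
Accessibility: 0R0, 0R1, 1R1
Complete open branch: countermodel on an S4-frame, so not valid in S4, nor in K, T (the same frame is also a K-frame and a T-frame).
S5-tableau for the negation ~((s -> []<>s) | <>(r & ~s)):
1. ~((s -> []<>s) | <>(r & ~s)), 0
2. ~(s -> []<>s), 0
3. ~<>(r & ~s), 0
4. s, 0
5. ~[]<>s, 0
6. ~(r & ~s), 0
7. ~<>s, 1
8. ~(r & ~s), 1
9. ~s, 0
Accessibility: 0R0, 0R1, 1R0, 1R1
Branch closes: s and ~s both at 0.
Every branch closes (one shown): valid in S5.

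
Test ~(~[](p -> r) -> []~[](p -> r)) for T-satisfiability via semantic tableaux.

Yes, satisfiable

1. ~(~[](p -> r) -> []~[](p -> r)), w0
2. ~[](p -> r), w0   [~->-rule on 1]
3. ~[]~[](p -> r), w0   [~->-rule on 1]
4. ~(p -> r), w1   [~[]-rule on 2: fresh world w1, w0Rw1]
5. p, w1   [~->-rule on 4]
6. ~r, w1   [~->-rule on 4]
7. [](p -> r), w2   [~[]-rule on 3: fresh world w2, w0Rw2]
8. p -> r, w2   [[]-rule on 7 via w2Rw2]
9. r, w2   [->-rule on 8 (branches; this branch)]
Accessibility: w0Rw0, w0Rw1, w0Rw2, w1Rw1, w2Rw2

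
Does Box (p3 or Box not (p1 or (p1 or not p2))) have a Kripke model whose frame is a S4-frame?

1. Box (p3 or Box not (p1 or (p1 or not p2))), u
2. p3 or Box not (p1 or (p1 or not p2)), u
3. Box not (p1 or (p1 or not p2)), u
4. not (p1 or (p1 or not p2)), u
5. not p1, u
6. not (p1 or not p2), u
7. p2, u
Accessibility: uRu

Satisfiable (open branch found)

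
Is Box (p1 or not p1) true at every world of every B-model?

Valid

Tableau for the negation not Box (p1 or not p1):
1. not Box (p1 or not p1), w0
2. not (p1 or not p1), w1
3. not p1, w1
4. p1, w1
Accessibility: w0Rw0, w0Rw1, w1Rw0, w1Rw1
Branch closes: p1 and not p1 both at w1.
Every branch of the negation's tableau closes; the branch above is one of them.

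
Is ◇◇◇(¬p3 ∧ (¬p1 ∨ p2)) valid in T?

Tableau for the negation ¬◇◇◇(¬p3 ∧ (¬p1 ∨ p2)):
1. ¬◇◇◇(¬p3 ∧ (¬p1 ∨ p2)), 0
2. ¬◇◇(¬p3 ∧ (¬p1 ∨ p2)), 0
3. ¬◇(¬p3 ∧ (¬p1 ∨ p2)), 0
4. ¬(¬p3 ∧ (¬p1 ∨ p2)), 0
5. ¬(¬p1 ∨ p2), 0
6. p1, 0
7. ¬p2, 0
Accessibility: 0R0
The negation has an open branch (countermodel exists).

Not valid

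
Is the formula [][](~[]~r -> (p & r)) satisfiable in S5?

1. [][](~[]~r -> (p & r)), 0
2. [](~[]~r -> (p & r)), 0   [[]-rule on 1 via 0R0]
3. ~[]~r -> (p & r), 0   [[]-rule on 2 via 0R0]
4. p & r, 0   [->-rule on 3 (branches; this branch)]
5. p, 0   [&-rule on 4]
6. r, 0   [&-rule on 4]
Accessibility: 0R0

Satisfiable (open branch found)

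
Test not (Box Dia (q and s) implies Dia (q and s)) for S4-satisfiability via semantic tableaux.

Unsatisfiable (every branch closes)

1. not (Box Dia (q and s) implies Dia (q and s)), w0
2. Box Dia (q and s), w0
3. not Dia (q and s), w0
4. Dia (q and s), w0
5. not (q and s), w0
6. not s, w0
7. q and s, w1
8. q, w1
9. s, w1
10. Dia (q and s), w1
11. not (q and s), w1
12. not s, w1
Accessibility: w0Rw0, w0Rw1, w1Rw1
Branch closes: s and not s both at w1.
(One branch shown.) All branches close.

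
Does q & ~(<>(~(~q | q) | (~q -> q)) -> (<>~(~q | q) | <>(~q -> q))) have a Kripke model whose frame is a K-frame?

Unsatisfiable

1. q & ~(<>(~(~q | q) | (~q -> q)) -> (<>~(~q | q) | <>(~q -> q))), u
2. q, u
3. ~(<>(~(~q | q) | (~q -> q)) -> (<>~(~q | q) | <>(~q -> q))), u
4. <>(~(~q | q) | (~q -> q)), u
5. ~(<>~(~q | q) | <>(~q -> q)), u
6. ~<>~(~q | q), u
7. ~<>(~q -> q), u
8. ~(~q | q) | (~q -> q), v
9. ~q | q, v
10. ~(~q -> q), v
11. ~q, v
12. ~q -> q, v
13. q, v
Accessibility: uRv
Branch closes: q and ~q both at v.
Every branch closes; the branch above is one of them.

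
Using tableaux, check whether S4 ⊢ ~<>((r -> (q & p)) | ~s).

Not valid

Tableau for the negation <>((r -> (q & p)) | ~s):
1. <>((r -> (q & p)) | ~s), w0
2. (r -> (q & p)) | ~s, w1   [<>-rule on 1: fresh world w1, w0Rw1]
3. ~s, w1   [|-rule on 2 (branches; this branch)]
Accessibility: w0Rw0, w0Rw1, w1Rw1
The negation has an open branch (countermodel exists).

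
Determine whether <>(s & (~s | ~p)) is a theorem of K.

Tableau for the negation ~<>(s & (~s | ~p)):
1. ~<>(s & (~s | ~p)), w0
The negation has an open branch (countermodel exists).

No, not valid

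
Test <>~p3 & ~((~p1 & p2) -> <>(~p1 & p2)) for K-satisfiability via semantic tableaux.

Satisfiable

1. <>~p3 & ~((~p1 & p2) -> <>(~p1 & p2)), u
2. <>~p3, u   [&-rule on 1]
3. ~((~p1 & p2) -> <>(~p1 & p2)), u   [&-rule on 1]
4. ~p1 & p2, u   [~->-rule on 3]
5. ~<>(~p1 & p2), u   [~->-rule on 3]
6. ~p1, u   [&-rule on 4]
7. p2, u   [&-rule on 4]
8. ~p3, v   [<>-rule on 2: fresh world v, uRv]
9. ~(~p1 & p2), v   [~<>-rule on 5 via uRv]
10. ~p2, v   [~&-rule on 9 (branches; this branch)]
Accessibility: uRv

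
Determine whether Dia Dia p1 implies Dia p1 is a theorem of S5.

Valid in S5

Tableau for the negation not (Dia Dia p1 implies Dia p1):
1. not (Dia Dia p1 implies Dia p1), w0
2. Dia Dia p1, w0
3. not Dia p1, w0
4. not p1, w0
5. Dia p1, w1
6. not p1, w1
7. p1, w2
8. not p1, w2
Accessibility: w0Rw0, w0Rw1, w0Rw2, w1Rw0, w1Rw1, w1Rw2, w2Rw0, w2Rw1, w2Rw2
Branch closes: p1 and not p1 both at w2.
Every branch of the negation's tableau closes; the branch above is one of them.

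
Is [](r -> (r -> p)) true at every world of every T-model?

Tableau for the negation ~[](r -> (r -> p)):
1. ~[](r -> (r -> p)), 0
2. ~(r -> (r -> p)), 1
3. r, 1
4. ~(r -> p), 1
5. ~p, 1
Accessibility: 0R0, 0R1, 1R1
The negation has an open branch (countermodel exists).

Invalid (countermodel exists)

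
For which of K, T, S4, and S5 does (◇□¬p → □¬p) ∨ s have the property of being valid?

S5

S5-tableau for the negation ¬((◇□¬p → □¬p) ∨ s):
1. ¬((◇□¬p → □¬p) ∨ s), w0
2. ¬(◇□¬p → □¬p), w0   [¬∨-rule on 1]
3. ¬s, w0   [¬∨-rule on 1]
4. ◇□¬p, w0   [¬→-rule on 2]
5. ¬□¬p, w0   [¬→-rule on 2]
6. □¬p, w1   [◇-rule on 4: fresh world w1, w0Rw1]
7. ¬p, w0   [□-rule on 6 via w1Rw0]
8. ¬p, w1   [□-rule on 6 via w1Rw1]
9. p, w2   [¬□-rule on 5: fresh world w2, w0Rw2]
10. ¬p, w2   [□-rule on 6 via w1Rw2]
Accessibility: w0Rw0, w0Rw1, w0Rw2, w1Rw0, w1Rw1, w1Rw2, w2Rw0, w2Rw1, w2Rw2
Branch closes: p and ¬p both at w2.
Every branch closes (one shown): valid in S5.
S4-tableau for the negation ¬((◇□¬p → □¬p) ∨ s):
1. ¬((◇□¬p → □¬p) ∨ s), w0
2. ¬(◇□¬p → □¬p), w0   [¬∨-rule on 1]
3. ¬s, w0   [¬∨-rule on 1]
4. ◇□¬p, w0   [¬→-rule on 2]
5. ¬□¬p, w0   [¬→-rule on 2]
6. □¬p, w1   [◇-rule on 4: fresh world w1, w0Rw1]
7. ¬p, w1   [□-rule on 6 via w1Rw1]
8. p, w2   [¬□-rule on 5: fresh world w2, w0Rw2]
Accessibility: w0Rw0, w0Rw1, w0Rw2, w1Rw1, w2Rw2
Complete open branch: countermodel on an S4-frame, so not valid in S4, nor in K, T (the same frame is also a K-frame and a T-frame).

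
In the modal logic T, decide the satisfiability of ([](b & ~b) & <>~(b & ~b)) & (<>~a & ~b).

No, unsatisfiable

1. ([](b & ~b) & <>~(b & ~b)) & (<>~a & ~b), 0
2. [](b & ~b) & <>~(b & ~b), 0
3. <>~a & ~b, 0
4. [](b & ~b), 0
5. <>~(b & ~b), 0
6. <>~a, 0
7. ~b, 0
8. b & ~b, 0
9. b, 0
Accessibility: 0R0
Branch closes: b and ~b both at 0.
Every branch closes; the branch above is one of them.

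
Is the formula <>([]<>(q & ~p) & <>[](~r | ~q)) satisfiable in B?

1. <>([]<>(q & ~p) & <>[](~r | ~q)), 0
2. []<>(q & ~p) & <>[](~r | ~q), 1
3. []<>(q & ~p), 1
4. <>[](~r | ~q), 1
5. <>(q & ~p), 0
6. <>(q & ~p), 1
7. [](~r | ~q), 2
8. <>(q & ~p), 2
9. ~r | ~q, 1
10. ~r | ~q, 2
11. ~q, 1
12. ~q, 2
13. q & ~p, 3
14. q, 3
15. ~p, 3
16. q & ~p, 4
17. q, 4
18. ~p, 4
19. <>(q & ~p), 4
20. q & ~p, 5
21. q, 5
22. ~p, 5
23. ~r | ~q, 5
24. ~r, 5
25. q & ~p, 6
26. q, 6
27. ~p, 6
Accessibility: 0R0, 0R1, 0R3, 1R0, 1R1, 1R2, 1R4, 2R1, 2R2, 2R5, 3R0, 3R3, 4R1, 4R4, 4R6, 5R2, 5R5, 6R4, 6R6

Satisfiable (open branch found)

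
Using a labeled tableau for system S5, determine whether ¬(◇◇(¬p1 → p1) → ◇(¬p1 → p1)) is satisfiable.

1. ¬(◇◇(¬p1 → p1) → ◇(¬p1 → p1)), u
2. ◇◇(¬p1 → p1), u   [¬→-rule on 1]
3. ¬◇(¬p1 → p1), u   [¬→-rule on 1]
4. ¬(¬p1 → p1), u   [¬◇-rule on 3 via uRu]
5. ¬p1, u   [¬→-rule on 4]
6. ◇(¬p1 → p1), v   [◇-rule on 2: fresh world v, uRv]
7. ¬(¬p1 → p1), v   [¬◇-rule on 3 via uRv]
8. ¬p1, v   [¬→-rule on 7]
9. ¬p1 → p1, w   [◇-rule on 6: fresh world w, vRw]
10. ¬(¬p1 → p1), w   [¬◇-rule on 3 via uRw]
11. ¬p1, w   [¬→-rule on 10]
12. p1, w   [→-rule on 9 (branches; this branch)]
Accessibility: uRu, uRv, uRw, vRu, vRv, vRw, wRu, wRv, wRw
Branch closes: p1 and ¬p1 both at w.
(One branch shown.) All branches close.

Unsatisfiable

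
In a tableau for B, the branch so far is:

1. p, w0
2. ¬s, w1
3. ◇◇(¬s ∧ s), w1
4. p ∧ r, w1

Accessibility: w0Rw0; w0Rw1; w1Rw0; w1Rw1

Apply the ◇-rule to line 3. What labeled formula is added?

a fresh world w2 with w1Rw2, and ◇(¬s ∧ s) at w2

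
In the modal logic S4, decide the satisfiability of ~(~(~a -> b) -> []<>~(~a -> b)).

1. ~(~(~a -> b) -> []<>~(~a -> b)), w0
2. ~(~a -> b), w0   [~->-rule on 1]
3. ~[]<>~(~a -> b), w0   [~->-rule on 1]
4. ~a, w0   [~->-rule on 2]
5. ~b, w0   [~->-rule on 2]
6. ~<>~(~a -> b), w1   [~[]-rule on 3: fresh world w1, w0Rw1]
7. ~a -> b, w1   [~<>-rule on 6 via w1Rw1]
8. b, w1   [->-rule on 7 (branches; this branch)]
Accessibility: w0Rw0, w0Rw1, w1Rw1

Satisfiable (open branch found)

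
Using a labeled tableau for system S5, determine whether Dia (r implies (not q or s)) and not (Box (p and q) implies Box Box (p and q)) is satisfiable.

Unsatisfiable (every branch closes)

1. Dia (r implies (not q or s)) and not (Box (p and q) implies Box Box (p and q)), 0
2. Dia (r implies (not q or s)), 0
3. not (Box (p and q) implies Box Box (p and q)), 0
4. Box (p and q), 0
5. not Box Box (p and q), 0
6. p and q, 0
7. p, 0
8. q, 0
9. r implies (not q or s), 1
10. p and q, 1
11. p, 1
12. q, 1
13. not q or s, 1
14. s, 1
15. not Box (p and q), 2
16. p and q, 2
17. p, 2
18. q, 2
19. not (p and q), 3
20. p and q, 3
21. p, 3
22. q, 3
23. not q, 3
Accessibility: 0R0, 0R1, 0R2, 0R3, 1R0, 1R1, 1R2, 1R3, 2R0, 2R1, 2R2, 2R3, 3R0, 3R1, 3R2, 3R3
Branch closes: q and not q both at 3.
Every branch closes; the branch above is one of them.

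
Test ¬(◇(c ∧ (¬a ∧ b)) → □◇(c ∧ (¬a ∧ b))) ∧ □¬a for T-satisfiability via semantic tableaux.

1. ¬(◇(c ∧ (¬a ∧ b)) → □◇(c ∧ (¬a ∧ b))) ∧ □¬a, u
2. ¬(◇(c ∧ (¬a ∧ b)) → □◇(c ∧ (¬a ∧ b))), u   [∧-rule on 1]
3. □¬a, u   [∧-rule on 1]
4. ◇(c ∧ (¬a ∧ b)), u   [¬→-rule on 2]
5. ¬□◇(c ∧ (¬a ∧ b)), u   [¬→-rule on 2]
6. ¬a, u   [□-rule on 3 via uRu]
7. c ∧ (¬a ∧ b), v   [◇-rule on 4: fresh world v, uRv]
8. c, v   [∧-rule on 7]
9. ¬a ∧ b, v   [∧-rule on 7]
10. ¬a, v   [∧-rule on 9]
11. b, v   [∧-rule on 9]
12. ¬◇(c ∧ (¬a ∧ b)), w   [¬□-rule on 5: fresh world w, uRw]
13. ¬a, w   [□-rule on 3 via uRw]
14. ¬(c ∧ (¬a ∧ b)), w   [¬◇-rule on 12 via wRw]
15. ¬(¬a ∧ b), w   [¬∧-rule on 14 (branches; this branch)]
16. ¬b, w   [¬∧-rule on 15 (branches; this branch)]
Accessibility: uRu, uRv, uRw, vRv, wRw

Satisfiable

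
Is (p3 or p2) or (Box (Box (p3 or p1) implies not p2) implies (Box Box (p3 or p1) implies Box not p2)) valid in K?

Tableau for the negation not ((p3 or p2) or (Box (Box (p3 or p1) implies not p2) implies (Box Box (p3 or p1) implies Box not p2))):
1. not ((p3 or p2) or (Box (Box (p3 or p1) implies not p2) implies (Box Box (p3 or p1) implies Box not p2))), u
2. not (p3 or p2), u   [neg-or-rule on 1]
3. not (Box (Box (p3 or p1) implies not p2) implies (Box Box (p3 or p1) implies Box not p2)), u   [neg-or-rule on 1]
4. not p3, u   [neg-or-rule on 2]
5. not p2, u   [neg-or-rule on 2]
6. Box (Box (p3 or p1) implies not p2), u   [neg-implies-rule on 3]
7. not (Box Box (p3 or p1) implies Box not p2), u   [neg-implies-rule on 3]
8. Box Box (p3 or p1), u   [neg-implies-rule on 7]
9. not Box not p2, u   [neg-implies-rule on 7]
10. p2, v   [neg-Box-rule on 9: fresh world v, uRv]
11. Box (p3 or p1) implies not p2, v   [Box-rule on 6 via uRv]
12. Box (p3 or p1), v   [Box-rule on 8 via uRv]
13. not Box (p3 or p1), v   [implies-rule on 11 (branches; this branch)]
14. not (p3 or p1), w   [neg-Box-rule on 13: fresh world w, vRw]
15. not p3, w   [neg-or-rule on 14]
16. not p1, w   [neg-or-rule on 14]
17. p3 or p1, w   [Box-rule on 12 via vRw]
18. p1, w   [or-rule on 17 (branches; this branch)]
Accessibility: uRv, vRw
Branch closes: p1 and not p1 both at w.
Every branch of the negation's tableau closes; the branch above is one of them.

Valid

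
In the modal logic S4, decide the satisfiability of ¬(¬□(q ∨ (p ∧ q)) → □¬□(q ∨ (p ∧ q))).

Satisfiable

1. ¬(¬□(q ∨ (p ∧ q)) → □¬□(q ∨ (p ∧ q))), u
2. ¬□(q ∨ (p ∧ q)), u   [¬→-rule on 1]
3. ¬□¬□(q ∨ (p ∧ q)), u   [¬→-rule on 1]
4. ¬(q ∨ (p ∧ q)), v   [¬□-rule on 2: fresh world v, uRv]
5. ¬q, v   [¬∨-rule on 4]
6. ¬(p ∧ q), v   [¬∨-rule on 4]
7. □(q ∨ (p ∧ q)), w   [¬□-rule on 3: fresh world w, uRw]
8. q ∨ (p ∧ q), w   [□-rule on 7 via wRw]
9. p ∧ q, w   [∨-rule on 8 (branches; this branch)]
10. p, w   [∧-rule on 9]
11. q, w   [∧-rule on 9]
Accessibility: uRu, uRv, uRw, vRv, wRw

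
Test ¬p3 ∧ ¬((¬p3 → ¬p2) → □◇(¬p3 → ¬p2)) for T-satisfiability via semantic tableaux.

Satisfiable (open branch found)

1. ¬p3 ∧ ¬((¬p3 → ¬p2) → □◇(¬p3 → ¬p2)), w0
2. ¬p3, w0
3. ¬((¬p3 → ¬p2) → □◇(¬p3 → ¬p2)), w0
4. ¬p3 → ¬p2, w0
5. ¬□◇(¬p3 → ¬p2), w0
6. ¬p2, w0
7. ¬◇(¬p3 → ¬p2), w1
8. ¬(¬p3 → ¬p2), w1
9. ¬p3, w1
10. p2, w1
Accessibility: w0Rw0, w0Rw1, w1Rw1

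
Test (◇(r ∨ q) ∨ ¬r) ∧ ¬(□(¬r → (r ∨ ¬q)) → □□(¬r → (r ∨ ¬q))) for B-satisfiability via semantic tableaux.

1. (◇(r ∨ q) ∨ ¬r) ∧ ¬(□(¬r → (r ∨ ¬q)) → □□(¬r → (r ∨ ¬q))), u
2. ◇(r ∨ q) ∨ ¬r, u
3. ¬(□(¬r → (r ∨ ¬q)) → □□(¬r → (r ∨ ¬q))), u
4. □(¬r → (r ∨ ¬q)), u
5. ¬□□(¬r → (r ∨ ¬q)), u
6. ¬r → (r ∨ ¬q), u
7. ¬r, u
8. r ∨ ¬q, u
9. ¬q, u
10. ¬□(¬r → (r ∨ ¬q)), v
11. ¬r → (r ∨ ¬q), v
12. r ∨ ¬q, v
13. ¬q, v
14. ¬(¬r → (r ∨ ¬q)), w
15. ¬r, w
16. ¬(r ∨ ¬q), w
17. q, w
Accessibility: uRu, uRv, vRu, vRv, vRw, wRv, wRw

Satisfiable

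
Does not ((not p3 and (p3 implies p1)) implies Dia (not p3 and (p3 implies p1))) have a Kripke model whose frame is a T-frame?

Unsatisfiable

1. not ((not p3 and (p3 implies p1)) implies Dia (not p3 and (p3 implies p1))), w0
2. not p3 and (p3 implies p1), w0
3. not Dia (not p3 and (p3 implies p1)), w0
4. not p3, w0
5. p3 implies p1, w0
6. not (not p3 and (p3 implies p1)), w0
7. p1, w0
8. not (p3 implies p1), w0
9. p3, w0
10. not p1, w0
Accessibility: w0Rw0
Branch closes: p3 and not p3 both at w0.
Every branch closes; the branch above is one of them.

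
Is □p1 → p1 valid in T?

Tableau for the negation ¬(□p1 → p1):
1. ¬(□p1 → p1), w0
2. □p1, w0
3. ¬p1, w0
4. p1, w0
Accessibility: w0Rw0
Branch closes: p1 and ¬p1 both at w0.
Every branch of the negation's tableau closes; the branch above is one of them.

Valid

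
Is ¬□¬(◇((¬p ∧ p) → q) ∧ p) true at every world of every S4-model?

No, not valid

Tableau for the negation □¬(◇((¬p ∧ p) → q) ∧ p):
1. □¬(◇((¬p ∧ p) → q) ∧ p), u
2. ¬(◇((¬p ∧ p) → q) ∧ p), u
3. ¬p, u
Accessibility: uRu
The negation has an open branch (countermodel exists).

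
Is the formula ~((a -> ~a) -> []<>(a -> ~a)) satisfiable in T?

1. ~((a -> ~a) -> []<>(a -> ~a)), w0
2. a -> ~a, w0
3. ~[]<>(a -> ~a), w0
4. ~a, w0
5. ~<>(a -> ~a), w1
6. ~(a -> ~a), w1
7. a, w1
Accessibility: w0Rw0, w0Rw1, w1Rw1

Yes, satisfiable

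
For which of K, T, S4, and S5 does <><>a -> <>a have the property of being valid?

S4, S5

T-tableau for the negation ~(<><>a -> <>a):
1. ~(<><>a -> <>a), u
2. <><>a, u
3. ~<>a, u
4. ~a, u
5. <>a, v
6. ~a, v
7. a, w
Accessibility: uRu, uRv, vRv, vRw, wRw
Complete open branch: countermodel on a T-frame, so not valid in T, nor in K (the same frame is also a K-frame).
S4-tableau for the negation ~(<><>a -> <>a):
1. ~(<><>a -> <>a), u
2. <><>a, u
3. ~<>a, u
4. ~a, u
5. <>a, v
6. ~a, v
7. a, w
8. ~a, w
Accessibility: uRu, uRv, uRw, vRv, vRw, wRw
Branch closes: a and ~a both at w.
Every branch closes (one shown): valid in S4, hence also in S5 (every theorem of S4 is a theorem of S5).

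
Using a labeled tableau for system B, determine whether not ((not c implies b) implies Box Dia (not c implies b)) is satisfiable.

1. not ((not c implies b) implies Box Dia (not c implies b)), w0
2. not c implies b, w0
3. not Box Dia (not c implies b), w0
4. b, w0
5. not Dia (not c implies b), w1
6. not (not c implies b), w0
7. not c, w0
8. not b, w0
Accessibility: w0Rw0, w0Rw1, w1Rw0, w1Rw1
Branch closes: b and not b both at w0.
(One branch shown.) All branches close.

No, unsatisfiable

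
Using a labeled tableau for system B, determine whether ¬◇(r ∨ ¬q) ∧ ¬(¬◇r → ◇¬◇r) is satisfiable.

1. ¬◇(r ∨ ¬q) ∧ ¬(¬◇r → ◇¬◇r), u
2. ¬◇(r ∨ ¬q), u
3. ¬(¬◇r → ◇¬◇r), u
4. ¬◇r, u
5. ¬◇¬◇r, u
6. ¬(r ∨ ¬q), u
7. ¬r, u
8. q, u
9. ◇r, u
10. r, v
11. ¬(r ∨ ¬q), v
12. ¬r, v
13. q, v
Accessibility: uRu, uRv, vRu, vRv
Branch closes: r and ¬r both at v.
Every branch closes; the branch above is one of them.

Unsatisfiable (every branch closes)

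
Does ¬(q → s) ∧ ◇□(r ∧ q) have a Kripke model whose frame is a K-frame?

Satisfiable (open branch found)

1. ¬(q → s) ∧ ◇□(r ∧ q), w0
2. ¬(q → s), w0
3. ◇□(r ∧ q), w0
4. q, w0
5. ¬s, w0
6. □(r ∧ q), w1
Accessibility: w0Rw1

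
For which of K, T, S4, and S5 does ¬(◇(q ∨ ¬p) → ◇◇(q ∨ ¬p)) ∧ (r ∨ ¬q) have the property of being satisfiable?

K-tableau for the formula:
1. ¬(◇(q ∨ ¬p) → ◇◇(q ∨ ¬p)) ∧ (r ∨ ¬q), 0
2. ¬(◇(q ∨ ¬p) → ◇◇(q ∨ ¬p)), 0   [∧-rule on 1]
3. r ∨ ¬q, 0   [∧-rule on 1]
4. ◇(q ∨ ¬p), 0   [¬→-rule on 2]
5. ¬◇◇(q ∨ ¬p), 0   [¬→-rule on 2]
6. ¬q, 0   [∨-rule on 3 (branches; this branch)]
7. q ∨ ¬p, 1   [◇-rule on 4: fresh world 1, 0R1]
8. ¬◇(q ∨ ¬p), 1   [¬◇-rule on 5 via 0R1]
9. ¬p, 1   [∨-rule on 7 (branches; this branch)]
Accessibility: 0R1
Complete open branch: satisfiable in K.
T-tableau for the formula:
1. ¬(◇(q ∨ ¬p) → ◇◇(q ∨ ¬p)) ∧ (r ∨ ¬q), 0
2. ¬(◇(q ∨ ¬p) → ◇◇(q ∨ ¬p)), 0   [∧-rule on 1]
3. r ∨ ¬q, 0   [∧-rule on 1]
4. ◇(q ∨ ¬p), 0   [¬→-rule on 2]
5. ¬◇◇(q ∨ ¬p), 0   [¬→-rule on 2]
6. ¬◇(q ∨ ¬p), 0   [¬◇-rule on 5 via 0R0]
7. ¬(q ∨ ¬p), 0   [¬◇-rule on 6 via 0R0]
8. ¬q, 0   [¬∨-rule on 7]
9. p, 0   [¬∨-rule on 7]
10. q ∨ ¬p, 1   [◇-rule on 4: fresh world 1, 0R1]
11. ¬◇(q ∨ ¬p), 1   [¬◇-rule on 5 via 0R1]
12. ¬(q ∨ ¬p), 1   [¬◇-rule on 6 via 0R1]
13. ¬q, 1   [¬∨-rule on 12]
14. p, 1   [¬∨-rule on 12]
15. ¬p, 1   [∨-rule on 10 (branches; this branch)]
Accessibility: 0R0, 0R1, 1R1
Branch closes: p and ¬p both at 1.
Every branch closes (one shown): unsatisfiable in T, hence also in S4, S5 (every S4/S5-frame is a T-frame).

K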